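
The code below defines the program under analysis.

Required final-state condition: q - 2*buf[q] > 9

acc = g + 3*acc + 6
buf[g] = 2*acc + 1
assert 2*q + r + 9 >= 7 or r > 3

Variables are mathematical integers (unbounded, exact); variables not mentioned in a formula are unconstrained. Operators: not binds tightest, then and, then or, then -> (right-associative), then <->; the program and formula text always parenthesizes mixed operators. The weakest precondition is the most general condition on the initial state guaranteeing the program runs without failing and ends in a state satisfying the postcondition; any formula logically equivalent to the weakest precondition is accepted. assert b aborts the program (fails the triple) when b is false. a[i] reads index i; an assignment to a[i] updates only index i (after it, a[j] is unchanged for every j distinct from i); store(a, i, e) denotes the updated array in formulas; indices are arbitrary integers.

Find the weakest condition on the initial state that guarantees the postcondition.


Working backward. After the program, the postcondition q - 2*buf[q] > 9 must hold; in canonical form it is q > 2*buf[q] + 9.
Before assert 2*q + r + 9 >= 7 or r > 3: (2*q + r >= -2 or r > 3) and q > 2*buf[q] + 9
Before buf[g] := 2*acc + 1: (2*q + r >= -2 or r > 3) and q > 2*store(buf, g, 2*acc + 1)[q] + 9
Before acc := g + 3*acc + 6: (2*q + r >= -2 or r > 3) and q > 2*store(buf, g, 6*acc + 2*g + 13)[q] + 9
Answer: WP = (2*q + r >= -2 or r > 3) and q > 2*store(buf, g, 6*acc + 2*g + 13)[q] + 9


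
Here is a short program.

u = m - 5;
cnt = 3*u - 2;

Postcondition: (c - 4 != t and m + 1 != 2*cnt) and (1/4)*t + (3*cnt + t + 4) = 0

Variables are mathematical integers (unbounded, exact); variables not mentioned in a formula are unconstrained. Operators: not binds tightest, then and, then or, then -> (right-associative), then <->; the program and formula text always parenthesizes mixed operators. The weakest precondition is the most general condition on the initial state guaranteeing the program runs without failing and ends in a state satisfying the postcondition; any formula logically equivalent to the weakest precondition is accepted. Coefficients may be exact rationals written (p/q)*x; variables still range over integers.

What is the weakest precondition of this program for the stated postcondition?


Working backward. After the program, the postcondition (c - 4 != t and m + 1 != 2*cnt) and (1/4)*t + (3*cnt + t + 4) = 0 must hold; in canonical form it is c != t + 4 and m != 2*cnt - 1 and 3*cnt + (5/4)*t = -4.
Before cnt := 3*u - 2: c != t + 4 and m != 6*u - 5 and (5/4)*t + 9*u = 2
Before u := m - 5: c != t + 4 and 5*m != 35 and 9*m + (5/4)*t = 47
Answer: WP = c != t + 4 and 5*m != 35 and 9*m + (5/4)*t = 47


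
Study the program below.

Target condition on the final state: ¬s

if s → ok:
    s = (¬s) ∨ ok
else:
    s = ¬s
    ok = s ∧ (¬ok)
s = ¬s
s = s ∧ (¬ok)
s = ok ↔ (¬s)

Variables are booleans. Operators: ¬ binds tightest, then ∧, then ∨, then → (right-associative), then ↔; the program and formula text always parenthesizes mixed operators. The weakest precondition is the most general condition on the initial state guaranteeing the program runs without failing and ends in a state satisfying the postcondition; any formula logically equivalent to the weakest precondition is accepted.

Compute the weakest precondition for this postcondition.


Working backward. After the program, ¬s must hold.
Before s := ok ↔ (¬s): ¬(ok ↔ (¬s))
Before s := s ∧ (¬ok): ¬(ok ↔ (¬(s ∧ (¬ok))))
Before s := ¬s: ¬(ok ↔ (¬((¬s) ∧ (¬ok))))
Then branch requires ¬(ok ↔ (¬((¬((¬s) ∨ ok)) ∧ (¬ok)))); else branch requires ¬(((¬s) ∧ (¬ok)) ↔ (¬(s ∧ (¬((¬s) ∧ (¬ok)))))).
Before the if: ((s → ok) → (¬(ok ↔ (¬((¬((¬s) ∨ ok)) ∧ (¬ok)))))) ∧ ((¬(s → ok)) → (¬(((¬s) ∧ (¬ok)) ↔ (¬(s ∧ (¬((¬s) ∧ (¬ok))))))))
Answer: WP = ((s → ok) → (¬(ok ↔ (¬((¬((¬s) ∨ ok)) ∧ (¬ok)))))) ∧ ((¬(s → ok)) → (¬(((¬s) ∧ (¬ok)) ↔ (¬(s ∧ (¬((¬s) ∧ (¬ok))))))))


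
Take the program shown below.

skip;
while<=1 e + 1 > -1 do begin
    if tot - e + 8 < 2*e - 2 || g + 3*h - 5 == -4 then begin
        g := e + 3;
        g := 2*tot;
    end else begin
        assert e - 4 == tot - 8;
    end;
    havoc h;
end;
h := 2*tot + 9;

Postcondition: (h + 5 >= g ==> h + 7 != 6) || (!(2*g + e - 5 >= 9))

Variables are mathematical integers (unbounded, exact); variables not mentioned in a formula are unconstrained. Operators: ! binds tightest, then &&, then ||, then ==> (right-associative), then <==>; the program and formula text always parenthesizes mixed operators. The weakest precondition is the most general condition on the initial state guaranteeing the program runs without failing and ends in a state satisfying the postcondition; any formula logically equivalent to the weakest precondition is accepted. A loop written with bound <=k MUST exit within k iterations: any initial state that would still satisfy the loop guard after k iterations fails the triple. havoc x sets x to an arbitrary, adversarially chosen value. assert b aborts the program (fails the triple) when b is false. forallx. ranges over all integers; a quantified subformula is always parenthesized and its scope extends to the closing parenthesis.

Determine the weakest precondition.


Working backward. After the program, the postcondition (h + 5 >= g ==> h + 7 != 6) || (!(2*g + e - 5 >= 9)) must hold; in canonical form it is (h >= g - 5 ==> h != -1) || (!(e + 2*g >= 14)).
Before h := 2*tot + 9: (2*tot >= g - 14 ==> 2*tot != -10) || (!(e + 2*g >= 14))
Before the loop (bound <=1), unroll the exhaustion recursion (WP_0 = exit-now case; WP_j = one more guarded iteration, up to j = 1):
  WP_0: (!(e > -2)) && ((2*tot >= g - 14 ==> 2*tot != -10) || (!(e + 2*g >= 14)))
  WP_1: (e > -2 ==> (((tot < 3*e - 10 || g + 3*h == 1) ==> ((!(e > -2)) && (2*tot != -10 || (!(e + 4*tot >= 14))))) && ((!(tot < 3*e - 10 || g + 3*h == 1)) ==> (e == tot - 4 && (!(e > -2)) && ((2*tot >= g - 14 ==> 2*tot != -10) || (!(e + 2*g >= 14))))))) && ((!(e > -2)) ==> ((2*tot >= g - 14 ==> 2*tot != -10) || (!(e + 2*g >= 14))))
So before the loop: (e > -2 ==> (((tot < 3*e - 10 || g + 3*h == 1) ==> ((!(e > -2)) && (2*tot != -10 || (!(e + 4*tot >= 14))))) && ((!(tot < 3*e - 10 || g + 3*h == 1)) ==> (e == tot - 4 && (!(e > -2)) && ((2*tot >= g - 14 ==> 2*tot != -10) || (!(e + 2*g >= 14))))))) && ((!(e > -2)) ==> ((2*tot >= g - 14 ==> 2*tot != -10) || (!(e + 2*g >= 14))))
Before skip: (e > -2 ==> (((tot < 3*e - 10 || g + 3*h == 1) ==> ((!(e > -2)) && (2*tot != -10 || (!(e + 4*tot >= 14))))) && ((!(tot < 3*e - 10 || g + 3*h == 1)) ==> (e == tot - 4 && (!(e > -2)) && ((2*tot >= g - 14 ==> 2*tot != -10) || (!(e + 2*g >= 14))))))) && ((!(e > -2)) ==> ((2*tot >= g - 14 ==> 2*tot != -10) || (!(e + 2*g >= 14))))
Answer: WP = (e > -2 ==> (((tot < 3*e - 10 || g + 3*h == 1) ==> ((!(e > -2)) && (2*tot != -10 || (!(e + 4*tot >= 14))))) && ((!(tot < 3*e - 10 || g + 3*h == 1)) ==> (e == tot - 4 && (!(e > -2)) && ((2*tot >= g - 14 ==> 2*tot != -10) || (!(e + 2*g >= 14))))))) && ((!(e > -2)) ==> ((2*tot >= g - 14 ==> 2*tot != -10) || (!(e + 2*g >= 14))))


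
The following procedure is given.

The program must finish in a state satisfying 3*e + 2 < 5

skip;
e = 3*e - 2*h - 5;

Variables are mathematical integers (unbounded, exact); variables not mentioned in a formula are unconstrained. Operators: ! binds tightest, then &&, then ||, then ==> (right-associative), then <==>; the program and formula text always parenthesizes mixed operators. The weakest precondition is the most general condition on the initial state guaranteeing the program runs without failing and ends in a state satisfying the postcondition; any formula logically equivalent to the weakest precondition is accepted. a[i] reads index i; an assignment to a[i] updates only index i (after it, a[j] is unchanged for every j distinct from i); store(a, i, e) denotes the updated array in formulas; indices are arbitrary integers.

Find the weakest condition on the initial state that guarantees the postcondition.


Working backward. After the program, the postcondition 3*e + 2 < 5 must hold; in canonical form it is 3*e < 3.
Before e := 3*e - 2*h - 5: 9*e < 6*h + 18
Before skip: 9*e < 6*h + 18
Answer: WP = 9*e < 6*h + 18


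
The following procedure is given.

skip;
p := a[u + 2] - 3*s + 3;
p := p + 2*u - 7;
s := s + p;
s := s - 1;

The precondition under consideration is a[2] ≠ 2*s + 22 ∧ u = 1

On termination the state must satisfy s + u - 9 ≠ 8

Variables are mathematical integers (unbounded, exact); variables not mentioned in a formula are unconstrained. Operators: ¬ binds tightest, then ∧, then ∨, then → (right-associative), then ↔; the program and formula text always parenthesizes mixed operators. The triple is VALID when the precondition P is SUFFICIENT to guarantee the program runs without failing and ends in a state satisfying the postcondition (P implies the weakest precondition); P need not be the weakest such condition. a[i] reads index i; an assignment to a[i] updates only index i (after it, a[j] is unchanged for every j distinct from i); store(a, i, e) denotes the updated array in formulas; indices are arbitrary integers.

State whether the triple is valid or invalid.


Working backward. After the program, the postcondition s + u - 9 ≠ 8 must hold; in canonical form it is s + u ≠ 17.
Before s := s - 1: s + u ≠ 18
Before s := s + p: p + s + u ≠ 18
Before p := p + 2*u - 7: p + s + 3*u ≠ 25
Before p := a[u + 2] - 3*s + 3: a[u + 2] + 3*u ≠ 2*s + 22
Before skip: a[u + 2] + 3*u ≠ 2*s + 22
The weakest precondition is a[u + 2] + 3*u ≠ 2*s + 22.
Check whether a[2] ≠ 2*s + 22 ∧ u = 1 implies it.
Countermodel: at the initial state a = {[2] = 23, [3] = 19, elsewhere 19}, s = 0, u = 1, the precondition holds but the weakest precondition fails.
Answer: invalid


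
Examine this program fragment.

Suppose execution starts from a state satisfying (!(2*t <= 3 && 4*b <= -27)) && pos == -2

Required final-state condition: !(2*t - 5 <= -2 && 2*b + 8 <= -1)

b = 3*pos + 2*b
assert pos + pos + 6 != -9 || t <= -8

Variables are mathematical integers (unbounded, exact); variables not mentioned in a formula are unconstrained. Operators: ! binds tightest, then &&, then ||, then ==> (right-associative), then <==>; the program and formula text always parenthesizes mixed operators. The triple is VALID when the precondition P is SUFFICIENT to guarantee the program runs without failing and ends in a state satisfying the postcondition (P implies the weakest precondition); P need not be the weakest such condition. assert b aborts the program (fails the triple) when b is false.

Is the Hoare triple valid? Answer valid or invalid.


Working backward. After the program, the postcondition !(2*t - 5 <= -2 && 2*b + 8 <= -1) must hold; in canonical form it is !(2*t <= 3 && 2*b <= -9).
Before assert pos + pos + 6 != -9 || t <= -8: (2*pos != -15 || t <= -8) && (!(2*t <= 3 && 2*b <= -9))
Before b := 3*pos + 2*b: (2*pos != -15 || t <= -8) && (!(2*t <= 3 && 4*b + 6*pos <= -9))
The weakest precondition is (2*pos != -15 || t <= -8) && (!(2*t <= 3 && 4*b + 6*pos <= -9)).
Check whether (!(2*t <= 3 && 4*b <= -27)) && pos == -2 implies it.
Countermodel: at the initial state b = -6, pos = -2, t = 1, the precondition holds but the weakest precondition fails.
Answer: invalid


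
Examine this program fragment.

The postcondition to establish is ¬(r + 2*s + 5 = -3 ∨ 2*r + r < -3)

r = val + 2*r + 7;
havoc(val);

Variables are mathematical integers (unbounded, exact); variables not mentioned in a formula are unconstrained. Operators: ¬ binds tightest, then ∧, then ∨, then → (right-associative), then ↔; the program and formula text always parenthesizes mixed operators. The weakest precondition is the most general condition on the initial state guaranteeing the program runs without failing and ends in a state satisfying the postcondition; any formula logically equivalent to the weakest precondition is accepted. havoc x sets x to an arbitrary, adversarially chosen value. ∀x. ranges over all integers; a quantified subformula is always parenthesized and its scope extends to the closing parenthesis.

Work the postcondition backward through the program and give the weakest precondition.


Working backward. After the program, the postcondition ¬(r + 2*s + 5 = -3 ∨ 2*r + r < -3) must hold; in canonical form it is ¬(r + 2*s = -8 ∨ 3*r < -3).
Before havoc val: ¬(r + 2*s = -8 ∨ 3*r < -3)
Before r := val + 2*r + 7: ¬(2*r + 2*s + val = -15 ∨ 6*r + 3*val < -24)
Answer: WP = ¬(2*r + 2*s + val = -15 ∨ 6*r + 3*val < -24)


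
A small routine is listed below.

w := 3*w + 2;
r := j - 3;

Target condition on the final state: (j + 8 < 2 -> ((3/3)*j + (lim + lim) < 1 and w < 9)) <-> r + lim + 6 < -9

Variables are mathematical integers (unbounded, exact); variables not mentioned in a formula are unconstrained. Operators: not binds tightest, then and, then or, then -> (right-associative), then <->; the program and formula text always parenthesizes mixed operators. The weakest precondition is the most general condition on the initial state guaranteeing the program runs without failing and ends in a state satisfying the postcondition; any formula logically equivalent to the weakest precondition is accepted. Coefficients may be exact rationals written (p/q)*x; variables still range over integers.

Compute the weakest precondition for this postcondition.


Working backward. After the program, the postcondition (j + 8 < 2 -> ((3/3)*j + (lim + lim) < 1 and w < 9)) <-> r + lim + 6 < -9 must hold; in canonical form it is (j < -6 -> (j + 2*lim < 1 and w < 9)) <-> lim + r < -15.
Before r := j - 3: (j < -6 -> (j + 2*lim < 1 and w < 9)) <-> j + lim < -12
Before w := 3*w + 2: (j < -6 -> (j + 2*lim < 1 and 3*w < 7)) <-> j + lim < -12
Answer: WP = (j < -6 -> (j + 2*lim < 1 and 3*w < 7)) <-> j + lim < -12


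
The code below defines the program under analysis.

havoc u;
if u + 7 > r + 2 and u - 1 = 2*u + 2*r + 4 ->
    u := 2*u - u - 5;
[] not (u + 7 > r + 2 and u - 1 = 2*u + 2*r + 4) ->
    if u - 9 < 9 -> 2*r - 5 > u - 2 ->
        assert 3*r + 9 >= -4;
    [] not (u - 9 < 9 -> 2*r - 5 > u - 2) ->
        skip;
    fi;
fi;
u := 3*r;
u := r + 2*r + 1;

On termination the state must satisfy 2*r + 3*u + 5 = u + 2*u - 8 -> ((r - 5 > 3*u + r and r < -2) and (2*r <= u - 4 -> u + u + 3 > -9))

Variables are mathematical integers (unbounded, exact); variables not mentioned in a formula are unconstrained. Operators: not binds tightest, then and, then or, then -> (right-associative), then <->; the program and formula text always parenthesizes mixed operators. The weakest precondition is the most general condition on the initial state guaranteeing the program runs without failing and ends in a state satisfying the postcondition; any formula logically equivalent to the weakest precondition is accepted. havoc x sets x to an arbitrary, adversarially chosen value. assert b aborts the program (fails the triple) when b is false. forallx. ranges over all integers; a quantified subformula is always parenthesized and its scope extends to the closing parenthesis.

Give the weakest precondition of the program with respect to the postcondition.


Working backward. After the program, the postcondition 2*r + 3*u + 5 = u + 2*u - 8 -> ((r - 5 > 3*u + r and r < -2) and (2*r <= u - 4 -> u + u + 3 > -9)) must hold; in canonical form it is 2*r = -13 -> (3*u < -5 and r < -2 and (2*r <= u - 4 -> 2*u > -12)).
Before u := r + 2*r + 1: 2*r = -13 -> (9*r < -8 and r < -2 and (r >= 3 -> 6*r > -14))
Before u := 3*r: 2*r = -13 -> (9*r < -8 and r < -2 and (r >= 3 -> 6*r > -14))
Then branch requires 2*r = -13 -> (9*r < -8 and r < -2 and (r >= 3 -> 6*r > -14)); else branch requires ((u < 18 -> 2*r > u + 3) -> (3*r >= -13 and (2*r = -13 -> (9*r < -8 and r < -2 and (r >= 3 -> 6*r > -14))))) and ((not (u < 18 -> 2*r > u + 3)) -> (2*r = -13 -> (9*r < -8 and r < -2 and (r >= 3 -> 6*r > -14)))).
Before the if: ((u > r - 5 and 2*r + u = -5) -> (2*r = -13 -> (9*r < -8 and r < -2 and (r >= 3 -> 6*r > -14)))) and ((not (u > r - 5 and 2*r + u = -5)) -> (((u < 18 -> 2*r > u + 3) -> (3*r >= -13 and (2*r = -13 -> (9*r < -8 and r < -2 and (r >= 3 -> 6*r > -14))))) and ((not (u < 18 -> 2*r > u + 3)) -> (2*r = -13 -> (9*r < -8 and r < -2 and (r >= 3 -> 6*r > -14))))))
Before havoc u: forall u_1. (((u_1 > r - 5 and 2*r + u_1 = -5) -> (2*r = -13 -> (9*r < -8 and r < -2 and (r >= 3 -> 6*r > -14)))) and ((not (u_1 > r - 5 and 2*r + u_1 = -5)) -> (((u_1 < 18 -> 2*r > u_1 + 3) -> (3*r >= -13 and (2*r = -13 -> (9*r < -8 and r < -2 and (r >= 3 -> 6*r > -14))))) and ((not (u_1 < 18 -> 2*r > u_1 + 3)) -> (2*r = -13 -> (9*r < -8 and r < -2 and (r >= 3 -> 6*r > -14)))))))
Answer: WP = forall u_1. (((u_1 > r - 5 and 2*r + u_1 = -5) -> (2*r = -13 -> (9*r < -8 and r < -2 and (r >= 3 -> 6*r > -14)))) and ((not (u_1 > r - 5 and 2*r + u_1 = -5)) -> (((u_1 < 18 -> 2*r > u_1 + 3) -> (3*r >= -13 and (2*r = -13 -> (9*r < -8 and r < -2 and (r >= 3 -> 6*r > -14))))) and ((not (u_1 < 18 -> 2*r > u_1 + 3)) -> (2*r = -13 -> (9*r < -8 and r < -2 and (r >= 3 -> 6*r > -14)))))))


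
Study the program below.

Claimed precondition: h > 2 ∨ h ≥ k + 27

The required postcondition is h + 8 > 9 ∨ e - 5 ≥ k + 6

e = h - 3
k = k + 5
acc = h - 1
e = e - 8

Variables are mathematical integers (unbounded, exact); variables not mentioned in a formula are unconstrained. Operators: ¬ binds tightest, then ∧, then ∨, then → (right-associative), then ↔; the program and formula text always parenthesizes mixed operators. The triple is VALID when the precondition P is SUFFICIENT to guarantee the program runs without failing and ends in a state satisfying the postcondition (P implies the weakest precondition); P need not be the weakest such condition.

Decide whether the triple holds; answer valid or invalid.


Working backward. After the program, the postcondition h + 8 > 9 ∨ e - 5 ≥ k + 6 must hold; in canonical form it is h > 1 ∨ e ≥ k + 11.
Before e := e - 8: h > 1 ∨ e ≥ k + 19
Before acc := h - 1: h > 1 ∨ e ≥ k + 19
Before k := k + 5: h > 1 ∨ e ≥ k + 24
Before e := h - 3: h > 1 ∨ h ≥ k + 27
The weakest precondition is h > 1 ∨ h ≥ k + 27.
Check whether h > 2 ∨ h ≥ k + 27 implies it.
Every state satisfying the precondition satisfies the weakest precondition: the implication holds.
Answer: valid


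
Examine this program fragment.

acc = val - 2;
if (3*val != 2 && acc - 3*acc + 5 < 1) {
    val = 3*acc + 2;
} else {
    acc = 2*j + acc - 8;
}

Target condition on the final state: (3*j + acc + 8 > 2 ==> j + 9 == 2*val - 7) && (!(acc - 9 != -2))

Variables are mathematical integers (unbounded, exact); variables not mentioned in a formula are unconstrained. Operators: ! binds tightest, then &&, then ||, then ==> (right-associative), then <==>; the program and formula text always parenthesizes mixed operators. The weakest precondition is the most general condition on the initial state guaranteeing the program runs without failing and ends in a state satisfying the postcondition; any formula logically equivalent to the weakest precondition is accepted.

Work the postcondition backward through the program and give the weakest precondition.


Working backward. After the program, the postcondition (3*j + acc + 8 > 2 ==> j + 9 == 2*val - 7) && (!(acc - 9 != -2)) must hold; in canonical form it is (acc + 3*j > -6 ==> j == 2*val - 16) && (!(acc != 7)).
Then branch requires (acc + 3*j > -6 ==> j == 6*acc - 12) && (!(acc != 7)); else branch requires (acc + 5*j > 2 ==> j == 2*val - 16) && (!(acc + 2*j != 15)).
Before the if: ((3*val != 2 && 2*acc > 4) ==> ((acc + 3*j > -6 ==> j == 6*acc - 12) && (!(acc != 7)))) && ((!(3*val != 2 && 2*acc > 4)) ==> ((acc + 5*j > 2 ==> j == 2*val - 16) && (!(acc + 2*j != 15))))
Before acc := val - 2: ((3*val != 2 && 2*val > 8) ==> ((3*j + val > -4 ==> j == 6*val - 24) && (!(val != 9)))) && ((!(3*val != 2 && 2*val > 8)) ==> ((5*j + val > 4 ==> j == 2*val - 16) && (!(2*j + val != 17))))
Answer: WP = ((3*val != 2 && 2*val > 8) ==> ((3*j + val > -4 ==> j == 6*val - 24) && (!(val != 9)))) && ((!(3*val != 2 && 2*val > 8)) ==> ((5*j + val > 4 ==> j == 2*val - 16) && (!(2*j + val != 17))))


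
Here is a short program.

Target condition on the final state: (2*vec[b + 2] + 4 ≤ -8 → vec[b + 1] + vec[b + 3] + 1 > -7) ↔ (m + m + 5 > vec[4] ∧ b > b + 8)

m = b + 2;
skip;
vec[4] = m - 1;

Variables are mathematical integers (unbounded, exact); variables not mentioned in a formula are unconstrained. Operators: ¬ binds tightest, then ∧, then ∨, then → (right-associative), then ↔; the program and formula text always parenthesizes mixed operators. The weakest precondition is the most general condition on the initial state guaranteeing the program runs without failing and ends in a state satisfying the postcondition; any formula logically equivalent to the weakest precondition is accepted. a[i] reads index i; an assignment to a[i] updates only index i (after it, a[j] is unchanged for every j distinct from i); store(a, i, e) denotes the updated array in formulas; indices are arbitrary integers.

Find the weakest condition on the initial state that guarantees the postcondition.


Working backward. After the program, the postcondition (2*vec[b + 2] + 4 ≤ -8 → vec[b + 1] + vec[b + 3] + 1 > -7) ↔ (m + m + 5 > vec[4] ∧ b > b + 8) must hold; in canonical form it is ¬(2*vec[b + 2] ≤ -12 → vec[b + 1] + vec[b + 3] > -8).
Before vec[4] := m - 1: ¬(2*store(vec, 4, m - 1)[b + 2] ≤ -12 → store(vec, 4, m - 1)[b + 1] + store(vec, 4, m - 1)[b + 3] > -8)
Before skip: ¬(2*store(vec, 4, m - 1)[b + 2] ≤ -12 → store(vec, 4, m - 1)[b + 1] + store(vec, 4, m - 1)[b + 3] > -8)
Before m := b + 2: ¬(2*store(vec, 4, b + 1)[b + 2] ≤ -12 → store(vec, 4, b + 1)[b + 1] + store(vec, 4, b + 1)[b + 3] > -8)
Answer: WP = ¬(2*store(vec, 4, b + 1)[b + 2] ≤ -12 → store(vec, 4, b + 1)[b + 1] + store(vec, 4, b + 1)[b + 3] > -8)


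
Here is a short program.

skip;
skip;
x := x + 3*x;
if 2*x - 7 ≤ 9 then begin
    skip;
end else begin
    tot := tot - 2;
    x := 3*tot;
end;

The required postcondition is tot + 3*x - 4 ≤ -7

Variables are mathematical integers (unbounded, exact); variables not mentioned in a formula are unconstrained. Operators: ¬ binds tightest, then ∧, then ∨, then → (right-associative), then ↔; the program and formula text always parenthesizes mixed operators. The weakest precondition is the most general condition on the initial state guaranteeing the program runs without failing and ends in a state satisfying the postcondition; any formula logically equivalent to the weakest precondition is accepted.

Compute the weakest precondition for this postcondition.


Working backward. After the program, the postcondition tot + 3*x - 4 ≤ -7 must hold; in canonical form it is tot + 3*x ≤ -3.
Then branch requires tot + 3*x ≤ -3; else branch requires 10*tot ≤ 17.
Before the if: (2*x ≤ 16 → tot + 3*x ≤ -3) ∧ ((¬(2*x ≤ 16)) → 10*tot ≤ 17)
Before x := x + 3*x: (8*x ≤ 16 → tot + 12*x ≤ -3) ∧ ((¬(8*x ≤ 16)) → 10*tot ≤ 17)
Before skip: (8*x ≤ 16 → tot + 12*x ≤ -3) ∧ ((¬(8*x ≤ 16)) → 10*tot ≤ 17)
Before skip: (8*x ≤ 16 → tot + 12*x ≤ -3) ∧ ((¬(8*x ≤ 16)) → 10*tot ≤ 17)
Answer: WP = (8*x ≤ 16 → tot + 12*x ≤ -3) ∧ ((¬(8*x ≤ 16)) → 10*tot ≤ 17)


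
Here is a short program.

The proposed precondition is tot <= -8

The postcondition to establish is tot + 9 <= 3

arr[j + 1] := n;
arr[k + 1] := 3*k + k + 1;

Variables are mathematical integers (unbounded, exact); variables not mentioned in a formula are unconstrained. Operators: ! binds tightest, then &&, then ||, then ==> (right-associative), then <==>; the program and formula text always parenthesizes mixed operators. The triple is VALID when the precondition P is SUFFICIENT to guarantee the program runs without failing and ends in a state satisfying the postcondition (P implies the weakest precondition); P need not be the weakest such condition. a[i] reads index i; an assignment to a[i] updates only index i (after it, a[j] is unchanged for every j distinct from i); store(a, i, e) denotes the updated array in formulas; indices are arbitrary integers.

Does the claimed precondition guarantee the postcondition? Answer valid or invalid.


Working backward. After the program, the postcondition tot + 9 <= 3 must hold; in canonical form it is tot <= -6.
Before arr[k + 1] := 3*k + k + 1: tot <= -6
Before arr[j + 1] := n: tot <= -6
The weakest precondition is tot <= -6.
Check whether tot <= -8 implies it.
Every state satisfying the precondition satisfies the weakest precondition: the implication holds.
Answer: valid


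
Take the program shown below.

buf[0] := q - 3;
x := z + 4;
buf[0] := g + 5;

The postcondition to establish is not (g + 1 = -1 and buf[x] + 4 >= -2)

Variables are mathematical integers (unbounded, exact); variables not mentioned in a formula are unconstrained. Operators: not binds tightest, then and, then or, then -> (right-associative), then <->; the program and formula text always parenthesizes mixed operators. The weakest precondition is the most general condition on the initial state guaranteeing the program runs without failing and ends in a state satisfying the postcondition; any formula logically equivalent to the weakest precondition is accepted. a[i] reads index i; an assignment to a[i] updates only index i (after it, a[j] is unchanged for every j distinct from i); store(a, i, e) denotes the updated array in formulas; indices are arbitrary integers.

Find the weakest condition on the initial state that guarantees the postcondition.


Working backward. After the program, the postcondition not (g + 1 = -1 and buf[x] + 4 >= -2) must hold; in canonical form it is not (g = -2 and buf[x] >= -6).
Before buf[0] := g + 5: not (g = -2 and store(buf, 0, g + 5)[x] >= -6)
Before x := z + 4: not (g = -2 and store(buf, 0, g + 5)[z + 4] >= -6)
Before buf[0] := q - 3: not (g = -2 and store(store(buf, 0, q - 3), 0, g + 5)[z + 4] >= -6)
Answer: WP = not (g = -2 and store(store(buf, 0, q - 3), 0, g + 5)[z + 4] >= -6)


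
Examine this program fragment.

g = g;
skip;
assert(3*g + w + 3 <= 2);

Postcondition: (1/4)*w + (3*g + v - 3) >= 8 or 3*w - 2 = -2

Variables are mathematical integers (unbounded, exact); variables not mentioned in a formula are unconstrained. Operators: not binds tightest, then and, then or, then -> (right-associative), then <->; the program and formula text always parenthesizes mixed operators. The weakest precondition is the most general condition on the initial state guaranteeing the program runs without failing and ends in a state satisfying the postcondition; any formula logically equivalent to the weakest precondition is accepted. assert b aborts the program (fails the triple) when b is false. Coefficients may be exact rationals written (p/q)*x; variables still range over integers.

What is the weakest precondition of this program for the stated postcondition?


Working backward. After the program, the postcondition (1/4)*w + (3*g + v - 3) >= 8 or 3*w - 2 = -2 must hold; in canonical form it is 3*g + v + (1/4)*w >= 11 or 3*w = 0.
Before assert 3*g + w + 3 <= 2: 3*g + w <= -1 and (3*g + v + (1/4)*w >= 11 or 3*w = 0)
Before skip: 3*g + w <= -1 and (3*g + v + (1/4)*w >= 11 or 3*w = 0)
Before g := g: 3*g + w <= -1 and (3*g + v + (1/4)*w >= 11 or 3*w = 0)
Answer: WP = 3*g + w <= -1 and (3*g + v + (1/4)*w >= 11 or 3*w = 0)


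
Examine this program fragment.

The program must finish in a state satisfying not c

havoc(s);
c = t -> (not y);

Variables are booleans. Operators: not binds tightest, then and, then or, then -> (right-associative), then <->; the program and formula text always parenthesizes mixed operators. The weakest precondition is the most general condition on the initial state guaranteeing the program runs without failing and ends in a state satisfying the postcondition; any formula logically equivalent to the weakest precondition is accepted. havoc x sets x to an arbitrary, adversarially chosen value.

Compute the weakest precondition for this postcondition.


Working backward. After the program, not c must hold.
Before c := t -> (not y): not (t -> (not y))
Before havoc s: not (t -> (not y))
Answer: WP = not (t -> (not y))


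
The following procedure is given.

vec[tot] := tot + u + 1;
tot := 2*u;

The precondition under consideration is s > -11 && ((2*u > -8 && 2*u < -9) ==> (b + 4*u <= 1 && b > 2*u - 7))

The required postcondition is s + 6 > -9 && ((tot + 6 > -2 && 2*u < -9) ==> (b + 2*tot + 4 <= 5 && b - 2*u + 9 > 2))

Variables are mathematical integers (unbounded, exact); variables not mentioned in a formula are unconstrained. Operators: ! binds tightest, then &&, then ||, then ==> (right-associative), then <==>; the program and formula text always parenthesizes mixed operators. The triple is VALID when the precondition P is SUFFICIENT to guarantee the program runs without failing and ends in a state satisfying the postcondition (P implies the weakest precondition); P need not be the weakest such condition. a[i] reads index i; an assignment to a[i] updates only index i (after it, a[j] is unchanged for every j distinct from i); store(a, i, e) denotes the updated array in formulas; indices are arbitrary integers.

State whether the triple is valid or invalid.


Working backward. After the program, the postcondition s + 6 > -9 && ((tot + 6 > -2 && 2*u < -9) ==> (b + 2*tot + 4 <= 5 && b - 2*u + 9 > 2)) must hold; in canonical form it is s > -15 && ((tot > -8 && 2*u < -9) ==> (b + 2*tot <= 1 && b > 2*u - 7)).
Before tot := 2*u: s > -15 && ((2*u > -8 && 2*u < -9) ==> (b + 4*u <= 1 && b > 2*u - 7))
Before vec[tot] := tot + u + 1: s > -15 && ((2*u > -8 && 2*u < -9) ==> (b + 4*u <= 1 && b > 2*u - 7))
The weakest precondition is s > -15 && ((2*u > -8 && 2*u < -9) ==> (b + 4*u <= 1 && b > 2*u - 7)).
Check whether s > -11 && ((2*u > -8 && 2*u < -9) ==> (b + 4*u <= 1 && b > 2*u - 7)) implies it.
Every state satisfying the precondition satisfies the weakest precondition: the implication holds.
Answer: valid


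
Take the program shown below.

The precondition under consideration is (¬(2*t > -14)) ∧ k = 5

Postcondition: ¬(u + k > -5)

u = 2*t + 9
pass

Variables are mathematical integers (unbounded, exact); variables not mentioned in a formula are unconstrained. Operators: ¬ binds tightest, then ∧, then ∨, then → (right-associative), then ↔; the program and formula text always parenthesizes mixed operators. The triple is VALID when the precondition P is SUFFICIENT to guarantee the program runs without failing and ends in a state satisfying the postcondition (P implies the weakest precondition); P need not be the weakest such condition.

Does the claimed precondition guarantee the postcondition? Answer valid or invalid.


Working backward. After the program, the postcondition ¬(u + k > -5) must hold; in canonical form it is ¬(k + u > -5).
Before skip: ¬(k + u > -5)
Before u := 2*t + 9: ¬(k + 2*t > -14)
The weakest precondition is ¬(k + 2*t > -14).
Check whether (¬(2*t > -14)) ∧ k = 5 implies it.
Countermodel: at the initial state k = 5, t = -9, the precondition holds but the weakest precondition fails.
Answer: invalid


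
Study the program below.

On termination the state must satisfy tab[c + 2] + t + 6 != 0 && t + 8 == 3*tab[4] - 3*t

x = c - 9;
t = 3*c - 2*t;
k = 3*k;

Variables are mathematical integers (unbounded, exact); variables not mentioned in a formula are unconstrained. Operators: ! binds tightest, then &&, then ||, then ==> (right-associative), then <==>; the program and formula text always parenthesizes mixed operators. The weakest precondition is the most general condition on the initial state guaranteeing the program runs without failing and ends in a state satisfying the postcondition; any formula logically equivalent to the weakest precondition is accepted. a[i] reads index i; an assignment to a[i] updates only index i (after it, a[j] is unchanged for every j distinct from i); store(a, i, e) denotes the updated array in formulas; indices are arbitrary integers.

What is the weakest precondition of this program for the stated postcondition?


Working backward. After the program, the postcondition tab[c + 2] + t + 6 != 0 && t + 8 == 3*tab[4] - 3*t must hold; in canonical form it is tab[c + 2] + t != -6 && 4*t == 3*tab[4] - 8.
Before k := 3*k: tab[c + 2] + t != -6 && 4*t == 3*tab[4] - 8
Before t := 3*c - 2*t: tab[c + 2] + 3*c != 2*t - 6 && 12*c == 3*tab[4] + 8*t - 8
Before x := c - 9: tab[c + 2] + 3*c != 2*t - 6 && 12*c == 3*tab[4] + 8*t - 8
Answer: WP = tab[c + 2] + 3*c != 2*t - 6 && 12*c == 3*tab[4] + 8*t - 8


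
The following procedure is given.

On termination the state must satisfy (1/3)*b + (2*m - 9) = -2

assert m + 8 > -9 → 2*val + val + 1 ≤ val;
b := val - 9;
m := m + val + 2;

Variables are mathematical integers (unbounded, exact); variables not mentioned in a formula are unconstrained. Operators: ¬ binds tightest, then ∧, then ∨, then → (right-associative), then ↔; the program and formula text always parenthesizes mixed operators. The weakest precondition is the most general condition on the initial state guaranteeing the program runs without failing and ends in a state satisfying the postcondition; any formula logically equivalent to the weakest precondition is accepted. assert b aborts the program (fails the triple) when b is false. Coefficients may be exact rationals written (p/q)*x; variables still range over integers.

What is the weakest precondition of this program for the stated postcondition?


Working backward. After the program, the postcondition (1/3)*b + (2*m - 9) = -2 must hold; in canonical form it is (1/3)*b + 2*m = 7.
Before m := m + val + 2: (1/3)*b + 2*m + 2*val = 3
Before b := val - 9: 2*m + (7/3)*val = 6
Before assert m + 8 > -9 → 2*val + val + 1 ≤ val: (m > -17 → 2*val ≤ -1) ∧ 2*m + (7/3)*val = 6
Answer: WP = (m > -17 → 2*val ≤ -1) ∧ 2*m + (7/3)*val = 6


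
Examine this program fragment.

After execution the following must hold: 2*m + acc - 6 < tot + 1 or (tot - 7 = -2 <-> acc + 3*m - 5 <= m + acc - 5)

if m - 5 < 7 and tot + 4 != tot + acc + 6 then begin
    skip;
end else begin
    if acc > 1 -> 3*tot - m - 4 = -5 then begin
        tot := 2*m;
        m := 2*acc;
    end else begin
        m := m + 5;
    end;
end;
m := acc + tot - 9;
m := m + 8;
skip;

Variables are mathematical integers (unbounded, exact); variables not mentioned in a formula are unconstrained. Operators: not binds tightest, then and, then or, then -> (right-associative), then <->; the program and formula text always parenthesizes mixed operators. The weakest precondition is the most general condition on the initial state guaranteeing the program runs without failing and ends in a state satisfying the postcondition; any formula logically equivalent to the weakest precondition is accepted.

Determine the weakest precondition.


Working backward. After the program, the postcondition 2*m + acc - 6 < tot + 1 or (tot - 7 = -2 <-> acc + 3*m - 5 <= m + acc - 5) must hold; in canonical form it is acc + 2*m < tot + 7 or (tot = 5 <-> 2*m <= 0).
Before skip: acc + 2*m < tot + 7 or (tot = 5 <-> 2*m <= 0)
Before m := m + 8: acc + 2*m < tot - 9 or (tot = 5 <-> 2*m <= -16)
Before m := acc + tot - 9: 3*acc + tot < 9 or (tot = 5 <-> 2*acc + 2*tot <= 2)
Then branch requires 3*acc + tot < 9 or (tot = 5 <-> 2*acc + 2*tot <= 2); else branch requires ((acc > 1 -> 3*tot = m - 1) -> (3*acc + 2*m < 9 or (2*m = 5 <-> 2*acc + 4*m <= 2))) and ((not (acc > 1 -> 3*tot = m - 1)) -> (3*acc + tot < 9 or (tot = 5 <-> 2*acc + 2*tot <= 2))).
Before the if: ((m < 12 and acc != -2) -> (3*acc + tot < 9 or (tot = 5 <-> 2*acc + 2*tot <= 2))) and ((not (m < 12 and acc != -2)) -> (((acc > 1 -> 3*tot = m - 1) -> (3*acc + 2*m < 9 or (2*m = 5 <-> 2*acc + 4*m <= 2))) and ((not (acc > 1 -> 3*tot = m - 1)) -> (3*acc + tot < 9 or (tot = 5 <-> 2*acc + 2*tot <= 2)))))
Answer: WP = ((m < 12 and acc != -2) -> (3*acc + tot < 9 or (tot = 5 <-> 2*acc + 2*tot <= 2))) and ((not (m < 12 and acc != -2)) -> (((acc > 1 -> 3*tot = m - 1) -> (3*acc + 2*m < 9 or (2*m = 5 <-> 2*acc + 4*m <= 2))) and ((not (acc > 1 -> 3*tot = m - 1)) -> (3*acc + tot < 9 or (tot = 5 <-> 2*acc + 2*tot <= 2)))))


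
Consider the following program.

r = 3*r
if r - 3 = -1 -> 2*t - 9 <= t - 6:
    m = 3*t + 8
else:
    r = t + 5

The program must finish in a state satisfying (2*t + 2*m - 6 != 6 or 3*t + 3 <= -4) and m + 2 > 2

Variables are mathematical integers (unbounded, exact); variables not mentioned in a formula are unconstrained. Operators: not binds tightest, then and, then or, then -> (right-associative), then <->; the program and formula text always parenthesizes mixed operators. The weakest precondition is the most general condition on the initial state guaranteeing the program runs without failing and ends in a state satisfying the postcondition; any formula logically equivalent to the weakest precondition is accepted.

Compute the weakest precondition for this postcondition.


Working backward. After the program, the postcondition (2*t + 2*m - 6 != 6 or 3*t + 3 <= -4) and m + 2 > 2 must hold; in canonical form it is (2*m + 2*t != 12 or 3*t <= -7) and m > 0.
Then branch requires (8*t != -4 or 3*t <= -7) and 3*t > -8; else branch requires (2*m + 2*t != 12 or 3*t <= -7) and m > 0.
Before the if: ((r = 2 -> t <= 3) -> ((8*t != -4 or 3*t <= -7) and 3*t > -8)) and ((not (r = 2 -> t <= 3)) -> ((2*m + 2*t != 12 or 3*t <= -7) and m > 0))
Before r := 3*r: ((3*r = 2 -> t <= 3) -> ((8*t != -4 or 3*t <= -7) and 3*t > -8)) and ((not (3*r = 2 -> t <= 3)) -> ((2*m + 2*t != 12 or 3*t <= -7) and m > 0))
Answer: WP = ((3*r = 2 -> t <= 3) -> ((8*t != -4 or 3*t <= -7) and 3*t > -8)) and ((not (3*r = 2 -> t <= 3)) -> ((2*m + 2*t != 12 or 3*t <= -7) and m > 0))


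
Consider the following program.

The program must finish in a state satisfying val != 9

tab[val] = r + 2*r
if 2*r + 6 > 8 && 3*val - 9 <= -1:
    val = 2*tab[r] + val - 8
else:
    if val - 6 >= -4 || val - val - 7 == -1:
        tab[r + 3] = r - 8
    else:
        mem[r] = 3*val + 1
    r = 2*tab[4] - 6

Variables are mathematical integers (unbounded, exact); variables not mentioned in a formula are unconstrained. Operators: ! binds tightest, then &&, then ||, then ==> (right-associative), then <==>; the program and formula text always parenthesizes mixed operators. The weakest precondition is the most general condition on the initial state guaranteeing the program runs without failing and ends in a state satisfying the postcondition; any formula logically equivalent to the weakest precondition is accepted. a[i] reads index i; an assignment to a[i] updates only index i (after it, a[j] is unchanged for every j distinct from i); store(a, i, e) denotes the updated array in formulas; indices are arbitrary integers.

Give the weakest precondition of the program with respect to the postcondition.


Working backward. After the program, val != 9 must hold.
Then branch requires 2*tab[r] + val != 17; else branch requires (val >= 2 ==> val != 9) && ((!(val >= 2)) ==> val != 9).
Before the if: ((2*r > 2 && 3*val <= 8) ==> 2*tab[r] + val != 17) && ((!(2*r > 2 && 3*val <= 8)) ==> ((val >= 2 ==> val != 9) && ((!(val >= 2)) ==> val != 9)))
Before tab[val] := r + 2*r: ((2*r > 2 && 3*val <= 8) ==> 2*store(tab, val, 3*r)[r] + val != 17) && ((!(2*r > 2 && 3*val <= 8)) ==> ((val >= 2 ==> val != 9) && ((!(val >= 2)) ==> val != 9)))
Answer: WP = ((2*r > 2 && 3*val <= 8) ==> 2*store(tab, val, 3*r)[r] + val != 17) && ((!(2*r > 2 && 3*val <= 8)) ==> ((val >= 2 ==> val != 9) && ((!(val >= 2)) ==> val != 9)))


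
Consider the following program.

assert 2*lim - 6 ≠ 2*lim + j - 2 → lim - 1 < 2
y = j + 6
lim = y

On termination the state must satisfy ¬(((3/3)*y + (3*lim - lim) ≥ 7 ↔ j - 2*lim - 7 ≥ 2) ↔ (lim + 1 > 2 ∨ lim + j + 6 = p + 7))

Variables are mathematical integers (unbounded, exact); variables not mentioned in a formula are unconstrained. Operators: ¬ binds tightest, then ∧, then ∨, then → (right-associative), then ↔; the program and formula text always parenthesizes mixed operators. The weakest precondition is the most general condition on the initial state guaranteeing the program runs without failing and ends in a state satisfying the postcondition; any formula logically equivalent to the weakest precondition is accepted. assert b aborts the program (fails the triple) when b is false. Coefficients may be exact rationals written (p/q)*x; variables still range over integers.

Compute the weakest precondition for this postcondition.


Working backward. After the program, the postcondition ¬(((3/3)*y + (3*lim - lim) ≥ 7 ↔ j - 2*lim - 7 ≥ 2) ↔ (lim + 1 > 2 ∨ lim + j + 6 = p + 7)) must hold; in canonical form it is ¬((2*lim + y ≥ 7 ↔ j ≥ 2*lim + 9) ↔ (lim > 1 ∨ j + lim = p + 1)).
Before lim := y: ¬((3*y ≥ 7 ↔ j ≥ 2*y + 9) ↔ (y > 1 ∨ j + y = p + 1))
Before y := j + 6: ¬((3*j ≥ -11 ↔ j ≤ -21) ↔ (j > -5 ∨ 2*j = p - 5))
Before assert 2*lim - 6 ≠ 2*lim + j - 2 → lim - 1 < 2: (j ≠ -4 → lim < 3) ∧ (¬((3*j ≥ -11 ↔ j ≤ -21) ↔ (j > -5 ∨ 2*j = p - 5)))
Answer: WP = (j ≠ -4 → lim < 3) ∧ (¬((3*j ≥ -11 ↔ j ≤ -21) ↔ (j > -5 ∨ 2*j = p - 5)))
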